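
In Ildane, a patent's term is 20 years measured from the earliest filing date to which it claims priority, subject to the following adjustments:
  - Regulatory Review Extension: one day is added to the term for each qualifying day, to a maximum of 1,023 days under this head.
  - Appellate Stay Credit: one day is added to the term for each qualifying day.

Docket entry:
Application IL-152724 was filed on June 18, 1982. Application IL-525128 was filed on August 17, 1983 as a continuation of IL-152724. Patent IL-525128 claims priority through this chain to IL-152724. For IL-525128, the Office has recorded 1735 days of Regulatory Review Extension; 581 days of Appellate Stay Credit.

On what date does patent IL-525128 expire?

2006-11-08

Earliest priority filing: 18 June 1982.
Base term: 18 June 1982 + 20 years → 18 June 2002.
Regulatory Review Extension: 1735 days claimed exceeds the 1023-day cap, so +1023 days → 6 April 2005.
Appellate Stay Credit: +581 days → 8 November 2006.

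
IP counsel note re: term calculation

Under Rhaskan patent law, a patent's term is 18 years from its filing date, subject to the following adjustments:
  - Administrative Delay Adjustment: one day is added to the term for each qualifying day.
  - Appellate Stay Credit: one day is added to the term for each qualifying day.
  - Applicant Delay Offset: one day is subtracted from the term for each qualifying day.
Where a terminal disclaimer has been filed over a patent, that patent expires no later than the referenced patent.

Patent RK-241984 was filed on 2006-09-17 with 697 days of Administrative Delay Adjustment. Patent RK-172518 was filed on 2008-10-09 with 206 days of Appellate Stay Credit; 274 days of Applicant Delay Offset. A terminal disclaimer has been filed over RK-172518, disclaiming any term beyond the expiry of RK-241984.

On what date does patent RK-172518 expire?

August 2, 2026

Natural term of RK-172518:
  Base: filing + 18 years → 9 October 2026.
  Appellate Stay Credit: +206 days → 3 May 2027.
  Applicant Delay Offset: −274 days → 2 August 2026.
Expiry of referenced patent RK-241984:
  Base: filing + 18 years → 17 September 2024.
  Administrative Delay Adjustment: +697 days → 15 August 2026.
Terminal disclaimer: RK-172518 expires on the earlier of 2 August 2026 and 15 August 2026.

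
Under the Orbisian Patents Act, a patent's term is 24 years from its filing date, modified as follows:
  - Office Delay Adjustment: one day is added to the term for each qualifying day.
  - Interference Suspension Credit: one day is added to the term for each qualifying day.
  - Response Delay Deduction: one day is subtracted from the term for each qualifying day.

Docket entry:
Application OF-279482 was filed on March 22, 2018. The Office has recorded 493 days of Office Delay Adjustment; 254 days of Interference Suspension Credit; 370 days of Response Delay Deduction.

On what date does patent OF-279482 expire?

April 3, 2043

Base term: filing date + 24 years → 22 March 2042.
Office Delay Adjustment: +493 days → 28 July 2043.
Interference Suspension Credit: +254 days → 7 April 2044.
Response Delay Deduction: −370 days → 3 April 2043.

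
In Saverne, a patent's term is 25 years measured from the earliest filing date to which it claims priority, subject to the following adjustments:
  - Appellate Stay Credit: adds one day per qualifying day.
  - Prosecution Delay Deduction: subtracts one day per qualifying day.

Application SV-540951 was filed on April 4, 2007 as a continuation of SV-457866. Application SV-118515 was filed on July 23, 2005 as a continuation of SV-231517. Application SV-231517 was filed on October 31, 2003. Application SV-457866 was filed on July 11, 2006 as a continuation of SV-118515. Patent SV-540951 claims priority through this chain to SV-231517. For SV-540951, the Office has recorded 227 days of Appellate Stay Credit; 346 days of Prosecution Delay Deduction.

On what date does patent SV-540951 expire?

2028-07-04

Earliest priority filing: 31 October 2003.
Base term: 31 October 2003 + 25 years → 31 October 2028.
Appellate Stay Credit: +227 days → 15 June 2029.
Prosecution Delay Deduction: −346 days → 4 July 2028.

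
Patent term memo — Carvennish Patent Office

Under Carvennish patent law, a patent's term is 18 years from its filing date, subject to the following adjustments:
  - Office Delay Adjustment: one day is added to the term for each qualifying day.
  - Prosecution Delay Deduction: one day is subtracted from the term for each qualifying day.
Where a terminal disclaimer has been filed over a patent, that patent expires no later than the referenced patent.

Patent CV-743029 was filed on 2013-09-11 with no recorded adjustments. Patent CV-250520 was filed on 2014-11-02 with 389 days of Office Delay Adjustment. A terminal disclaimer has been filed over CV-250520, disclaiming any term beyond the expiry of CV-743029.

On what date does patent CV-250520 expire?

Natural term of CV-250520:
  Base: filing + 18 years → 2 November 2032.
  Office Delay Adjustment: +389 days → 26 November 2033.
Expiry of referenced patent CV-743029:
  Base: filing + 18 years → 11 September 2031.
Terminal disclaimer: CV-250520 expires on the earlier of 26 November 2033 and 11 September 2031.

September 11, 2031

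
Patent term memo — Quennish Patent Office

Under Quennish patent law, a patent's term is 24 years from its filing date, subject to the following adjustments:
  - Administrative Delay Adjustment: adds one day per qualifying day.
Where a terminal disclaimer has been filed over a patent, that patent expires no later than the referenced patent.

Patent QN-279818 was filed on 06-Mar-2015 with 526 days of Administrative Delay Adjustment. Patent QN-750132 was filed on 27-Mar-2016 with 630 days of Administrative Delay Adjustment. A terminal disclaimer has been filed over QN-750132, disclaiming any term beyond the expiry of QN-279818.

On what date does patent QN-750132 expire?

Natural term of QN-750132:
  Base: filing + 24 years → 27 March 2040.
  Administrative Delay Adjustment: +630 days → 17 December 2041.
Expiry of referenced patent QN-279818:
  Base: filing + 24 years → 6 March 2039.
  Administrative Delay Adjustment: +526 days → 13 August 2040.
Terminal disclaimer: QN-750132 expires on the earlier of 17 December 2041 and 13 August 2040.

August 13, 2040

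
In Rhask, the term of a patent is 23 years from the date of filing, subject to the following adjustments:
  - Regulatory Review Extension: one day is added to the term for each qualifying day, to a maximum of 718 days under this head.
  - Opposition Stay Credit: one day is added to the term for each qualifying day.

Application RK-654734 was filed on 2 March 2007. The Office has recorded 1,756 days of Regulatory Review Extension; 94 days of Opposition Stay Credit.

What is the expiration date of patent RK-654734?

Base term: filing date + 23 years → 2 March 2030.
Regulatory Review Extension: 1756 days claimed exceeds the 718-day cap, so +718 days → 18 February 2032.
Opposition Stay Credit: +94 days → 22 May 2032.

May 22, 2032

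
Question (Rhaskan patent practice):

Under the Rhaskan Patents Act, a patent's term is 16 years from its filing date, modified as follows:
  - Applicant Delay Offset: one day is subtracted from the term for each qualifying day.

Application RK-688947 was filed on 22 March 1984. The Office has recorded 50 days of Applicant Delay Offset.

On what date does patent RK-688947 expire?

2000-02-01

Base term: filing date + 16 years → 22 March 2000.
Applicant Delay Offset: −50 days → 1 February 2000.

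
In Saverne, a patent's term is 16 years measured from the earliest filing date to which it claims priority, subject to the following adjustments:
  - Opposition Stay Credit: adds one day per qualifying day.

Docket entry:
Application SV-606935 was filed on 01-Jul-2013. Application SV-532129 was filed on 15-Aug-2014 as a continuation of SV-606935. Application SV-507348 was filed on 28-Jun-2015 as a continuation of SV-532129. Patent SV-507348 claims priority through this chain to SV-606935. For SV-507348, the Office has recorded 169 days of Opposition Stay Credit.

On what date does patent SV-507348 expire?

Earliest priority filing: 1 July 2013.
Base term: 1 July 2013 + 16 years → 1 July 2029.
Opposition Stay Credit: +169 days → 17 December 2029.

December 17, 2029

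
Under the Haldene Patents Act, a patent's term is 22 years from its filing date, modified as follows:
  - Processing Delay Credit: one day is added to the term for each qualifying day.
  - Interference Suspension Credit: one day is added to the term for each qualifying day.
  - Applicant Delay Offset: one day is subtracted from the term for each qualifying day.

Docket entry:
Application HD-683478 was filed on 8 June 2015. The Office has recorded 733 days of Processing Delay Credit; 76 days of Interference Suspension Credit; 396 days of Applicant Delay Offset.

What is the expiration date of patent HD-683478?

2038-07-26

Base term: filing date + 22 years → 8 June 2037.
Processing Delay Credit: +733 days → 11 June 2039.
Interference Suspension Credit: +76 days → 26 August 2039.
Applicant Delay Offset: −396 days → 26 July 2038.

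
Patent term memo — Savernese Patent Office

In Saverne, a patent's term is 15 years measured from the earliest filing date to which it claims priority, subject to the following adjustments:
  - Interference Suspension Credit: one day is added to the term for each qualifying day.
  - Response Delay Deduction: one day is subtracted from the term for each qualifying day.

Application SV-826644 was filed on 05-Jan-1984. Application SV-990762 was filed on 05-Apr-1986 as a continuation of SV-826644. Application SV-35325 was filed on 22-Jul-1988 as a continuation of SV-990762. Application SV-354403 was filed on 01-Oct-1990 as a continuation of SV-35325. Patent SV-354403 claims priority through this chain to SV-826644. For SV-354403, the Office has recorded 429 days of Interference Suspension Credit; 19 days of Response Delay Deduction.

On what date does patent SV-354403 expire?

Earliest priority filing: 5 January 1984.
Base term: 5 January 1984 + 15 years → 5 January 1999.
Interference Suspension Credit: +429 days → 9 March 2000.
Response Delay Deduction: −19 days → 19 February 2000.

2000-02-19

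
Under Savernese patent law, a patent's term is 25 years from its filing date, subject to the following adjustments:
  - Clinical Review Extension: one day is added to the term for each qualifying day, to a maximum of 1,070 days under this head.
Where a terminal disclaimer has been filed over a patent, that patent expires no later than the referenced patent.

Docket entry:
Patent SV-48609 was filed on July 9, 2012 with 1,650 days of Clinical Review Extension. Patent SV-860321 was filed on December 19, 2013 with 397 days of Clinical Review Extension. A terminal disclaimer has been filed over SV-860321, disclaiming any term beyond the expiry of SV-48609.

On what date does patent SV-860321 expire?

Natural term of SV-860321:
  Base: filing + 25 years → 19 December 2038.
  Clinical Review Extension: 397 days (within the 1070-day cap) → +397 days → 20 January 2040.
Expiry of referenced patent SV-48609:
  Base: filing + 25 years → 9 July 2037.
  Clinical Review Extension: 1650 days claimed exceeds the 1070-day cap, so +1070 days → 13 June 2040.
Terminal disclaimer: SV-860321 expires on the earlier of 20 January 2040 and 13 June 2040.

January 20, 2040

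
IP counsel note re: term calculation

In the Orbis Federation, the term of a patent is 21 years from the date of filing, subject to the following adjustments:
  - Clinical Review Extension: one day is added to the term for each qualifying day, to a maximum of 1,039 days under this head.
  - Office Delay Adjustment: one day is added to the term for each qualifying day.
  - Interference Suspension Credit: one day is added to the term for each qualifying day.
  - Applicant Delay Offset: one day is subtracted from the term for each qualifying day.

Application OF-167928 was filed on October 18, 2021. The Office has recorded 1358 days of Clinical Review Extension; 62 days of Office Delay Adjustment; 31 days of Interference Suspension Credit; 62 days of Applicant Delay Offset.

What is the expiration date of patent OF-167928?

2045-09-22

Base term: filing date + 21 years → 18 October 2042.
Clinical Review Extension: 1358 days claimed exceeds the 1039-day cap, so +1039 days → 22 August 2045.
Office Delay Adjustment: +62 days → 23 October 2045.
Interference Suspension Credit: +31 days → 23 November 2045.
Applicant Delay Offset: −62 days → 22 September 2045.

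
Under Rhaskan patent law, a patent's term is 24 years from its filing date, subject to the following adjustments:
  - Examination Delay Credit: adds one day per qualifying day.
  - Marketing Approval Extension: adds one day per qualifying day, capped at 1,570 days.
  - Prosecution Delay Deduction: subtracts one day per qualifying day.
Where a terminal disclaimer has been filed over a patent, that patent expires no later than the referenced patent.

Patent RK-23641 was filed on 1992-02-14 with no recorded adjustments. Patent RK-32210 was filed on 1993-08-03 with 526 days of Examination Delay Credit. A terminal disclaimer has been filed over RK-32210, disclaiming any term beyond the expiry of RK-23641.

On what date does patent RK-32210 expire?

Natural term of RK-32210:
  Base: filing + 24 years → 3 August 2017.
  Examination Delay Credit: +526 days → 11 January 2019.
Expiry of referenced patent RK-23641:
  Base: filing + 24 years → 14 February 2016.
Terminal disclaimer: RK-32210 expires on the earlier of 11 January 2019 and 14 February 2016.

February 14, 2016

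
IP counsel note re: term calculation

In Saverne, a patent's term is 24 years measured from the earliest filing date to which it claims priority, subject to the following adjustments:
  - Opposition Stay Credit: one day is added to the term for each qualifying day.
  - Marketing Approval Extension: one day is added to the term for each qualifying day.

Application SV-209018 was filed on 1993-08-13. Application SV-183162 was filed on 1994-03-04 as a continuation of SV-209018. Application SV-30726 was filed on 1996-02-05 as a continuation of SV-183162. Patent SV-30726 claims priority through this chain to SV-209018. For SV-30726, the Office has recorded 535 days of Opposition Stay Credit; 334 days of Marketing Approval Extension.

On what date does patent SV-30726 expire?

Earliest priority filing: 13 August 1993.
Base term: 13 August 1993 + 24 years → 13 August 2017.
Opposition Stay Credit: +535 days → 30 January 2019.
Marketing Approval Extension: +334 days → 30 December 2019.

2019-12-30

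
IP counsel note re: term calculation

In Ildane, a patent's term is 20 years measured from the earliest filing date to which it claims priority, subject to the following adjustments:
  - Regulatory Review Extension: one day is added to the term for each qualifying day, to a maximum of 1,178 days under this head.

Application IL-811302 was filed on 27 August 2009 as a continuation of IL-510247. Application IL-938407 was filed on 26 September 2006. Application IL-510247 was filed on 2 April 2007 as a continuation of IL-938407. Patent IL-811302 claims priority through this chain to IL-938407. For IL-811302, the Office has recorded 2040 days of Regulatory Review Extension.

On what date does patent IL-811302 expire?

Earliest priority filing: 26 September 2006.
Base term: 26 September 2006 + 20 years → 26 September 2026.
Regulatory Review Extension: 2040 days claimed exceeds the 1178-day cap, so +1178 days → 17 December 2029.

December 17, 2029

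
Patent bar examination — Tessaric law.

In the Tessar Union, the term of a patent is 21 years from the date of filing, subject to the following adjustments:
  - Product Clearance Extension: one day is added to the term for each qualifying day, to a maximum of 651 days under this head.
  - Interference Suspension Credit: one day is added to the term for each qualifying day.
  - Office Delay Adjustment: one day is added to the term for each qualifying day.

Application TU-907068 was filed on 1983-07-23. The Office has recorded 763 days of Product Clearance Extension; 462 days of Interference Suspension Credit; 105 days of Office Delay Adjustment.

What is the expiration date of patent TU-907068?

2007-11-23

Base term: filing date + 21 years → 23 July 2004.
Product Clearance Extension: 763 days claimed exceeds the 651-day cap, so +651 days → 5 May 2006.
Interference Suspension Credit: +462 days → 10 August 2007.
Office Delay Adjustment: +105 days → 23 November 2007.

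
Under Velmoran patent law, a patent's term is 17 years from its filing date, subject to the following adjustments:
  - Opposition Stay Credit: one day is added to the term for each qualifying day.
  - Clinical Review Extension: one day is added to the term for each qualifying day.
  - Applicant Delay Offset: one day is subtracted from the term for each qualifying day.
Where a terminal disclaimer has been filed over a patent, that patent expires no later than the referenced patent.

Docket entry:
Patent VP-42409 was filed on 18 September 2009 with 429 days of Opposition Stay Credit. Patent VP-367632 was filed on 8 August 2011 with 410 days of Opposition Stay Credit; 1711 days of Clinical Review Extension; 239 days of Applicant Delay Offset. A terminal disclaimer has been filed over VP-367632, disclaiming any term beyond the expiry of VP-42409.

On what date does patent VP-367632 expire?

Natural term of VP-367632:
  Base: filing + 17 years → 8 August 2028.
  Opposition Stay Credit: +410 days → 22 September 2029.
  Clinical Review Extension: +1711 days → 30 May 2034.
  Applicant Delay Offset: −239 days → 3 October 2033.
Expiry of referenced patent VP-42409:
  Base: filing + 17 years → 18 September 2026.
  Opposition Stay Credit: +429 days → 21 November 2027.
Terminal disclaimer: VP-367632 expires on the earlier of 3 October 2033 and 21 November 2027.

November 21, 2027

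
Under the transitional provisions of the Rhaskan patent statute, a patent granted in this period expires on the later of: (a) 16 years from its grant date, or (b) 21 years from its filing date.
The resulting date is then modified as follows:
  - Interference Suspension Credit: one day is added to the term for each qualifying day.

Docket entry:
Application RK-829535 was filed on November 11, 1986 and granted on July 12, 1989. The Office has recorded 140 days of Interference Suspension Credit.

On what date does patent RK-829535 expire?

(a) grant + 16 years → 12 July 2005.
(b) filing + 21 years → 11 November 2007.
Later of the two: 11 November 2007.
Interference Suspension Credit: +140 days → 30 March 2008.

March 30, 2008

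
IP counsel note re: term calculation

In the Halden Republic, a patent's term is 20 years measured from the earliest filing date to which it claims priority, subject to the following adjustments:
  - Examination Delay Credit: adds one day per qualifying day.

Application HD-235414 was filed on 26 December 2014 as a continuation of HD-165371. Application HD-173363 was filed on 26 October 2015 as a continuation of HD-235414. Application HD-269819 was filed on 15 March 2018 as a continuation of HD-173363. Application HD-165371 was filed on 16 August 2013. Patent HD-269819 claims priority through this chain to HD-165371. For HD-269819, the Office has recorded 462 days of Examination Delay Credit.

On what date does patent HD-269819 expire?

Earliest priority filing: 16 August 2013.
Base term: 16 August 2013 + 20 years → 16 August 2033.
Examination Delay Credit: +462 days → 21 November 2034.

2034-11-21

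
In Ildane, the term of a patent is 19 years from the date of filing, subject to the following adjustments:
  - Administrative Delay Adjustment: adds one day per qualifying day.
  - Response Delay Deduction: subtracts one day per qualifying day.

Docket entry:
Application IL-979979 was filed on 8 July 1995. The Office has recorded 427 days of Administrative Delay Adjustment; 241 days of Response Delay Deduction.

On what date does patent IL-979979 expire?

2015-01-10

Base term: filing date + 19 years → 8 July 2014.
Administrative Delay Adjustment: +427 days → 8 September 2015.
Response Delay Deduction: −241 days → 10 January 2015.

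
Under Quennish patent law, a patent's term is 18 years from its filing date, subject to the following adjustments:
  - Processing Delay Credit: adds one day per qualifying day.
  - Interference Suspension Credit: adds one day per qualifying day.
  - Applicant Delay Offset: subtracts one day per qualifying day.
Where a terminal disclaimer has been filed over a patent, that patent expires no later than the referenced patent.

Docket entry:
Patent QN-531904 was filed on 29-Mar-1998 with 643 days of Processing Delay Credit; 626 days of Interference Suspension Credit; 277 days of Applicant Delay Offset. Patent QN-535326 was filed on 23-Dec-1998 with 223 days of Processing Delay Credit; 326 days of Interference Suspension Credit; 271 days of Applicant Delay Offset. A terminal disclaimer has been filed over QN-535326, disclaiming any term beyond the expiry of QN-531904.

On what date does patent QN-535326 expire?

Natural term of QN-535326:
  Base: filing + 18 years → 23 December 2016.
  Processing Delay Credit: +223 days → 3 August 2017.
  Interference Suspension Credit: +326 days → 25 June 2018.
  Applicant Delay Offset: −271 days → 27 September 2017.
Expiry of referenced patent QN-531904:
  Base: filing + 18 years → 29 March 2016.
  Processing Delay Credit: +643 days → 1 January 2018.
  Interference Suspension Credit: +626 days → 19 September 2019.
  Applicant Delay Offset: −277 days → 16 December 2018.
Terminal disclaimer: QN-535326 expires on the earlier of 27 September 2017 and 16 December 2018.

2017-09-27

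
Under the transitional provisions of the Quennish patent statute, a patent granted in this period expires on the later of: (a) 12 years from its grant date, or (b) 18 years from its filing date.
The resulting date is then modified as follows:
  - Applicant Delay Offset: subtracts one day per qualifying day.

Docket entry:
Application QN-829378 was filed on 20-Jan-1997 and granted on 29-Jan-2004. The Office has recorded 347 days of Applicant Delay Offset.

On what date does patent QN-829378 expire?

2015-02-16

(a) grant + 12 years → 29 January 2016.
(b) filing + 18 years → 20 January 2015.
Later of the two: 29 January 2016.
Applicant Delay Offset: −347 days → 16 February 2015.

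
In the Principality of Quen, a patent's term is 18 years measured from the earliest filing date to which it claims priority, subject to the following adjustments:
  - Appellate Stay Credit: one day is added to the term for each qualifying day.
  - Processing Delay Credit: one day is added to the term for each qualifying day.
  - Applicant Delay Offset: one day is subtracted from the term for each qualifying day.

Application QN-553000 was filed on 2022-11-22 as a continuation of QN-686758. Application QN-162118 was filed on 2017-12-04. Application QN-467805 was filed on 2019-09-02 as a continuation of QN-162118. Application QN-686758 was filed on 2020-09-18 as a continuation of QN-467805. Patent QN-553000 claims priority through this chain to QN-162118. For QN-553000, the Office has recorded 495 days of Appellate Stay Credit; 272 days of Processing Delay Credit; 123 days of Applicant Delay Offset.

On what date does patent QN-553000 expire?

2037-09-08

Earliest priority filing: 4 December 2017.
Base term: 4 December 2017 + 18 years → 4 December 2035.
Appellate Stay Credit: +495 days → 12 April 2037.
Processing Delay Credit: +272 days → 9 January 2038.
Applicant Delay Offset: −123 days → 8 September 2037.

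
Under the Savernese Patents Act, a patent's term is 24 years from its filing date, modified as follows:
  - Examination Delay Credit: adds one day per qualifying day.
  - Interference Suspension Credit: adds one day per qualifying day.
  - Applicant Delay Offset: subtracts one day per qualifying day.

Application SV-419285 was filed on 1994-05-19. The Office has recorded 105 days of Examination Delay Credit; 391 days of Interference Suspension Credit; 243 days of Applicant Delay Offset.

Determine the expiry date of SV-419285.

Base term: filing date + 24 years → 19 May 2018.
Examination Delay Credit: +105 days → 1 September 2018.
Interference Suspension Credit: +391 days → 27 September 2019.
Applicant Delay Offset: −243 days → 27 January 2019.

2019-01-27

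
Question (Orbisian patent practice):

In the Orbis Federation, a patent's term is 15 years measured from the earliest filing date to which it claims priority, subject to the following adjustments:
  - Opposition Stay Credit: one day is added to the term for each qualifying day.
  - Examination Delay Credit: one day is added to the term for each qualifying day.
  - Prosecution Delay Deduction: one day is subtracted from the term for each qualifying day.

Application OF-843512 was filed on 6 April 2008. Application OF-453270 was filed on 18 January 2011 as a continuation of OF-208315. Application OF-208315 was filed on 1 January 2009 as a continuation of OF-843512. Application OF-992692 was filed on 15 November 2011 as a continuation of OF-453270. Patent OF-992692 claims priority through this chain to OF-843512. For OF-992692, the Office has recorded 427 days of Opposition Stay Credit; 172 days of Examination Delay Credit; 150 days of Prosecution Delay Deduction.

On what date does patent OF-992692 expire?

Earliest priority filing: 6 April 2008.
Base term: 6 April 2008 + 15 years → 6 April 2023.
Opposition Stay Credit: +427 days → 6 June 2024.
Examination Delay Credit: +172 days → 25 November 2024.
Prosecution Delay Deduction: −150 days → 28 June 2024.

June 28, 2024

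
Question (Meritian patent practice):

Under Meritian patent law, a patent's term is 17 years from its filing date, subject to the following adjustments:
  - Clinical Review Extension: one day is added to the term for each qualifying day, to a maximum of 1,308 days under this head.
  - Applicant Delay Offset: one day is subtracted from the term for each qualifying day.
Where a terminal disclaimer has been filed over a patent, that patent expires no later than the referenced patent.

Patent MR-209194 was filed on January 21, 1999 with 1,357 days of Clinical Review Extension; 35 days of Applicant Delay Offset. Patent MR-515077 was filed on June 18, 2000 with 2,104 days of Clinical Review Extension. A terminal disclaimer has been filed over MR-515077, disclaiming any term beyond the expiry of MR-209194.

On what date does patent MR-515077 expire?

2019-07-17

Natural term of MR-515077:
  Base: filing + 17 years → 18 June 2017.
  Clinical Review Extension: 2104 days claimed exceeds the 1308-day cap, so +1308 days → 16 January 2021.
Expiry of referenced patent MR-209194:
  Base: filing + 17 years → 21 January 2016.
  Clinical Review Extension: 1357 days claimed exceeds the 1308-day cap, so +1308 days → 21 August 2019.
  Applicant Delay Offset: −35 days → 17 July 2019.
Terminal disclaimer: MR-515077 expires on the earlier of 16 January 2021 and 17 July 2019.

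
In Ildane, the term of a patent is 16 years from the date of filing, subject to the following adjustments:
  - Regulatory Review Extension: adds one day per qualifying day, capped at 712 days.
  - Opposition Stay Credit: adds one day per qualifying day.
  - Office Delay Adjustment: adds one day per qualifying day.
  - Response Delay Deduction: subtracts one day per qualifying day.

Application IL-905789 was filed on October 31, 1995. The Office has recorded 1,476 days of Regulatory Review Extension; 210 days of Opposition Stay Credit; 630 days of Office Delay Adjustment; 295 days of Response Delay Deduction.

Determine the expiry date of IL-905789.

Base term: filing date + 16 years → 31 October 2011.
Regulatory Review Extension: 1476 days claimed exceeds the 712-day cap, so +712 days → 12 October 2013.
Opposition Stay Credit: +210 days → 10 May 2014.
Office Delay Adjustment: +630 days → 30 January 2016.
Response Delay Deduction: −295 days → 10 April 2015.

2015-04-10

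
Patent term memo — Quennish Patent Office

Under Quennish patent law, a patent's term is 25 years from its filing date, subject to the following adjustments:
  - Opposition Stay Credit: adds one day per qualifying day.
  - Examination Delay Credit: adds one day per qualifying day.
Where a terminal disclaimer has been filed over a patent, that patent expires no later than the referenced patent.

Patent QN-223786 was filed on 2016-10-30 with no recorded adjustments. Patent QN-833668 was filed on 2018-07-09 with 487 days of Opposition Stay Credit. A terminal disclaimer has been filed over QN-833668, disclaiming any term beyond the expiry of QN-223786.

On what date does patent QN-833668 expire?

October 30, 2041

Natural term of QN-833668:
  Base: filing + 25 years → 9 July 2043.
  Opposition Stay Credit: +487 days → 7 November 2044.
Expiry of referenced patent QN-223786:
  Base: filing + 25 years → 30 October 2041.
Terminal disclaimer: QN-833668 expires on the earlier of 7 November 2044 and 30 October 2041.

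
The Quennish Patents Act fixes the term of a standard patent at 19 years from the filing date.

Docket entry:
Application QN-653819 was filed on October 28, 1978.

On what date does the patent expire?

Filing date + 19 years → 28 October 1997.

October 28, 1997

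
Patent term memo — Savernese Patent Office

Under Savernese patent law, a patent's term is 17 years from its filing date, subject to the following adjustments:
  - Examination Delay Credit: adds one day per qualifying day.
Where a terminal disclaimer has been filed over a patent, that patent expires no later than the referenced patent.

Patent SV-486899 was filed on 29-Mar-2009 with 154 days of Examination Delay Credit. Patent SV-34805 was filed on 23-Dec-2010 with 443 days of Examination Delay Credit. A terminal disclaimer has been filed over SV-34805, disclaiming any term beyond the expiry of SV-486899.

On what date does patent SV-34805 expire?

August 30, 2026

Natural term of SV-34805:
  Base: filing + 17 years → 23 December 2027.
  Examination Delay Credit: +443 days → 10 March 2029.
Expiry of referenced patent SV-486899:
  Base: filing + 17 years → 29 March 2026.
  Examination Delay Credit: +154 days → 30 August 2026.
Terminal disclaimer: SV-34805 expires on the earlier of 10 March 2029 and 30 August 2026.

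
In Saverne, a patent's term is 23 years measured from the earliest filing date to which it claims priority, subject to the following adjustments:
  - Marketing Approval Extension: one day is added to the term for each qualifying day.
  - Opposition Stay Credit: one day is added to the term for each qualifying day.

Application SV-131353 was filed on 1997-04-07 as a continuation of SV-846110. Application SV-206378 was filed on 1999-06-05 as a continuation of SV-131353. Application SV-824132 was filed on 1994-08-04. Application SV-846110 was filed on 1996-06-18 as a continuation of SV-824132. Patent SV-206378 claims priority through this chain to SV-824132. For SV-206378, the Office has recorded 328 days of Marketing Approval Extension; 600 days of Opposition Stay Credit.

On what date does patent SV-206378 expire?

2020-02-18

Earliest priority filing: 4 August 1994.
Base term: 4 August 1994 + 23 years → 4 August 2017.
Marketing Approval Extension: +328 days → 28 June 2018.
Opposition Stay Credit: +600 days → 18 February 2020.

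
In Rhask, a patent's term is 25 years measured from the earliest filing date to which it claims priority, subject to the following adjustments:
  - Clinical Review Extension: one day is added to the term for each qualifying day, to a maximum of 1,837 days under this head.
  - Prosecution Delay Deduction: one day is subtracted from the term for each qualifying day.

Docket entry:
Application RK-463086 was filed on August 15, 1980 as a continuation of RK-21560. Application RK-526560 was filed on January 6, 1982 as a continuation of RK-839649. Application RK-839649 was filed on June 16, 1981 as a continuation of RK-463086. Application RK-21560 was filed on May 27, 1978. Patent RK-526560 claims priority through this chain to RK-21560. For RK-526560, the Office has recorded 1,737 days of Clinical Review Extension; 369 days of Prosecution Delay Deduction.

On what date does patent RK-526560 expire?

2007-02-23

Earliest priority filing: 27 May 1978.
Base term: 27 May 1978 + 25 years → 27 May 2003.
Clinical Review Extension: 1737 days (within the 1837-day cap) → +1737 days → 27 February 2008.
Prosecution Delay Deduction: −369 days → 23 February 2007.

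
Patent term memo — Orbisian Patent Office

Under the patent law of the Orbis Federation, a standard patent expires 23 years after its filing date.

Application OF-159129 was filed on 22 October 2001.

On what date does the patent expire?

Filing date + 23 years → 22 October 2024.

2024-10-22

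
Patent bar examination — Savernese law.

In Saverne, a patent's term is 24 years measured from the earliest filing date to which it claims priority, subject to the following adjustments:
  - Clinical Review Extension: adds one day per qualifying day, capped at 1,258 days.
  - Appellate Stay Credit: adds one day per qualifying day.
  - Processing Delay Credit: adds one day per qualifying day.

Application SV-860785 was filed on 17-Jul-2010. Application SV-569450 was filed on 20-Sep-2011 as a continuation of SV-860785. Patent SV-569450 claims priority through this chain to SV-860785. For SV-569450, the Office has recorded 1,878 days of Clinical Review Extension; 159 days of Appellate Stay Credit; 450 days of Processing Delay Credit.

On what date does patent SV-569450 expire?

August 27, 2039

Earliest priority filing: 17 July 2010.
Base term: 17 July 2010 + 24 years → 17 July 2034.
Clinical Review Extension: 1878 days claimed exceeds the 1258-day cap, so +1258 days → 26 December 2037.
Appellate Stay Credit: +159 days → 3 June 2038.
Processing Delay Credit: +450 days → 27 August 2039.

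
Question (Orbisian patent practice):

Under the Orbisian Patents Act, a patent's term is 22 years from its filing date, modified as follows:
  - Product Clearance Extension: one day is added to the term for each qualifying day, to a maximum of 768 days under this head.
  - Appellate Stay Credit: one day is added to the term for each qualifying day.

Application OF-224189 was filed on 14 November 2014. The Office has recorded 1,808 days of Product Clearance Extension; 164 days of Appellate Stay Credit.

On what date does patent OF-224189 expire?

June 4, 2039

Base term: filing date + 22 years → 14 November 2036.
Product Clearance Extension: 1808 days claimed exceeds the 768-day cap, so +768 days → 22 December 2038.
Appellate Stay Credit: +164 days → 4 June 2039.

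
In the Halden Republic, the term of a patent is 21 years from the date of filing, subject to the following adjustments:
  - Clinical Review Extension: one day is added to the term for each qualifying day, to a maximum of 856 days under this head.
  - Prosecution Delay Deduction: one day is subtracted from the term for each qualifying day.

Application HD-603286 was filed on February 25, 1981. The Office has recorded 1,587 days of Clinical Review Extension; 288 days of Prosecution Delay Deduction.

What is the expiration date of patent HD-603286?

September 16, 2003

Base term: filing date + 21 years → 25 February 2002.
Clinical Review Extension: 1587 days claimed exceeds the 856-day cap, so +856 days → 30 June 2004.
Prosecution Delay Deduction: −288 days → 16 September 2003.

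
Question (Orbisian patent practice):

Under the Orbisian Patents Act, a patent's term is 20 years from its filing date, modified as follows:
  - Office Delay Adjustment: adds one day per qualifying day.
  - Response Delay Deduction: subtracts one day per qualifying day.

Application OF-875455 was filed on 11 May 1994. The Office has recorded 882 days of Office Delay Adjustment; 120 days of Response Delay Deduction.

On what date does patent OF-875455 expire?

Base term: filing date + 20 years → 11 May 2014.
Office Delay Adjustment: +882 days → 9 October 2016.
Response Delay Deduction: −120 days → 11 June 2016.

June 11, 2016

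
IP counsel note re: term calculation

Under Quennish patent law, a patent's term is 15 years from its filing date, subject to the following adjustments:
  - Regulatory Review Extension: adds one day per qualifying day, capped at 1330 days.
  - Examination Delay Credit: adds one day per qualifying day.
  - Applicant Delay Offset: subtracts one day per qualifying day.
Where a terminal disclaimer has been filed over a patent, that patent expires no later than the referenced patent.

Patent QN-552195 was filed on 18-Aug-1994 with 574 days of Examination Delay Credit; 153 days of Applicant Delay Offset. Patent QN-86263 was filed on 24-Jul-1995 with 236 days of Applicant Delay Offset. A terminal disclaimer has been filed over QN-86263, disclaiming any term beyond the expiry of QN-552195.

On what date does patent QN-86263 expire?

November 30, 2009

Natural term of QN-86263:
  Base: filing + 15 years → 24 July 2010.
  Applicant Delay Offset: −236 days → 30 November 2009.
Expiry of referenced patent QN-552195:
  Base: filing + 15 years → 18 August 2009.
  Examination Delay Credit: +574 days → 15 March 2011.
  Applicant Delay Offset: −153 days → 13 October 2010.
Terminal disclaimer: QN-86263 expires on the earlier of 30 November 2009 and 13 October 2010.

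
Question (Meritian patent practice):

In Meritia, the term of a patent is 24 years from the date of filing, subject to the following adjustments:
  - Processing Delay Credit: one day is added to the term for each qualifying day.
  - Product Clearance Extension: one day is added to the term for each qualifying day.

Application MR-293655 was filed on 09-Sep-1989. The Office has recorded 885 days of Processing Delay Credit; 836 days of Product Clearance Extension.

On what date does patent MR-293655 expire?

2018-05-27

Base term: filing date + 24 years → 9 September 2013.
Processing Delay Credit: +885 days → 11 February 2016.
Product Clearance Extension: +836 days → 27 May 2018.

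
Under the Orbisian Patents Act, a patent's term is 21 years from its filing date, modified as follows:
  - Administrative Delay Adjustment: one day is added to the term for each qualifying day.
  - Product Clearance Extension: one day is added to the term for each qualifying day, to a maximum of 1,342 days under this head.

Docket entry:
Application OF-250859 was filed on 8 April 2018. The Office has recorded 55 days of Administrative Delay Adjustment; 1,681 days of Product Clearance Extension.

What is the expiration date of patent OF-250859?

Base term: filing date + 21 years → 8 April 2039.
Administrative Delay Adjustment: +55 days → 2 June 2039.
Product Clearance Extension: 1681 days claimed exceeds the 1342-day cap, so +1342 days → 3 February 2043.

February 3, 2043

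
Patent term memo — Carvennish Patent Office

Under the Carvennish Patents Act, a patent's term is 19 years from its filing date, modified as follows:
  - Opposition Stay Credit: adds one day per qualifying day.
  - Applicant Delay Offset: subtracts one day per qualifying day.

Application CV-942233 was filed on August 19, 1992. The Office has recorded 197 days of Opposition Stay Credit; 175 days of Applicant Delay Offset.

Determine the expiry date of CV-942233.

2011-09-10

Base term: filing date + 19 years → 19 August 2011.
Opposition Stay Credit: +197 days → 3 March 2012.
Applicant Delay Offset: −175 days → 10 September 2011.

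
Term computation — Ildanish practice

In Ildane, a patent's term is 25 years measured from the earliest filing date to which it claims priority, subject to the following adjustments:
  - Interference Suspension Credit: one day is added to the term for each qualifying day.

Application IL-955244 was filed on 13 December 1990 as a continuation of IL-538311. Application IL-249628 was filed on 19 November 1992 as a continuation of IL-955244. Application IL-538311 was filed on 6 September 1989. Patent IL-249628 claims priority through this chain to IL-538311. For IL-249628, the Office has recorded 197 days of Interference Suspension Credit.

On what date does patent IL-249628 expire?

Earliest priority filing: 6 September 1989.
Base term: 6 September 1989 + 25 years → 6 September 2014.
Interference Suspension Credit: +197 days → 22 March 2015.

March 22, 2015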